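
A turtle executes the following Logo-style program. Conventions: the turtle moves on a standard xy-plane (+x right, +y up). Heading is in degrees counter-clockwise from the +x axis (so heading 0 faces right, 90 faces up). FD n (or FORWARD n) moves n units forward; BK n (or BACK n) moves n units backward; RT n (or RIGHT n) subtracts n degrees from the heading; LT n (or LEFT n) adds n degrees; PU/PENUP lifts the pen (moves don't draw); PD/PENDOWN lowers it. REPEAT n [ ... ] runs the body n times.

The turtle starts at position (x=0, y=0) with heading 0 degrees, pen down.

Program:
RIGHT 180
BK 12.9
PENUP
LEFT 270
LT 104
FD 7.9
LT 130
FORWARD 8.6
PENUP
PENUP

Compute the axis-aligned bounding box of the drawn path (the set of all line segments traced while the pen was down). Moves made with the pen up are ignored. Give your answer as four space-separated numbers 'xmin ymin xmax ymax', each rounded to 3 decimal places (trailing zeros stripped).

Answer: 0 0 12.9 0

Derivation:
Executing turtle program step by step:
Start: pos=(0,0), heading=0, pen down
RT 180: heading 0 -> 180
BK 12.9: (0,0) -> (12.9,0) [heading=180, draw]
PU: pen up
LT 270: heading 180 -> 90
LT 104: heading 90 -> 194
FD 7.9: (12.9,0) -> (5.235,-1.911) [heading=194, move]
LT 130: heading 194 -> 324
FD 8.6: (5.235,-1.911) -> (12.192,-6.966) [heading=324, move]
PU: pen up
PU: pen up
Final: pos=(12.192,-6.966), heading=324, 1 segment(s) drawn

Segment endpoints: x in {0, 12.9}, y in {0, 0}
xmin=0, ymin=0, xmax=12.9, ymax=0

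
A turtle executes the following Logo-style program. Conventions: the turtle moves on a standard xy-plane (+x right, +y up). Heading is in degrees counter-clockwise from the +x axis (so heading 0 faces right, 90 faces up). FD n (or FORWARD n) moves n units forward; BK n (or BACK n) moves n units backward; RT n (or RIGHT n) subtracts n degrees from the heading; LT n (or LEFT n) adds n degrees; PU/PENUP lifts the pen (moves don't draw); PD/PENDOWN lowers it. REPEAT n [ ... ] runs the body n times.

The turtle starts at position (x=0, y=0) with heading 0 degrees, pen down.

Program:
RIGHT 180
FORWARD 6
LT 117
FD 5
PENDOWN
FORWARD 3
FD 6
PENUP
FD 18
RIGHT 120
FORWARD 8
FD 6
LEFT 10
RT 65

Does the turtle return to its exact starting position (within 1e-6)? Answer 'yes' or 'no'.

Answer: no

Derivation:
Executing turtle program step by step:
Start: pos=(0,0), heading=0, pen down
RT 180: heading 0 -> 180
FD 6: (0,0) -> (-6,0) [heading=180, draw]
LT 117: heading 180 -> 297
FD 5: (-6,0) -> (-3.73,-4.455) [heading=297, draw]
PD: pen down
FD 3: (-3.73,-4.455) -> (-2.368,-7.128) [heading=297, draw]
FD 6: (-2.368,-7.128) -> (0.356,-12.474) [heading=297, draw]
PU: pen up
FD 18: (0.356,-12.474) -> (8.528,-28.512) [heading=297, move]
RT 120: heading 297 -> 177
FD 8: (8.528,-28.512) -> (0.539,-28.094) [heading=177, move]
FD 6: (0.539,-28.094) -> (-5.453,-27.78) [heading=177, move]
LT 10: heading 177 -> 187
RT 65: heading 187 -> 122
Final: pos=(-5.453,-27.78), heading=122, 4 segment(s) drawn

Start position: (0, 0)
Final position: (-5.453, -27.78)
Distance = 28.31; >= 1e-6 -> NOT closed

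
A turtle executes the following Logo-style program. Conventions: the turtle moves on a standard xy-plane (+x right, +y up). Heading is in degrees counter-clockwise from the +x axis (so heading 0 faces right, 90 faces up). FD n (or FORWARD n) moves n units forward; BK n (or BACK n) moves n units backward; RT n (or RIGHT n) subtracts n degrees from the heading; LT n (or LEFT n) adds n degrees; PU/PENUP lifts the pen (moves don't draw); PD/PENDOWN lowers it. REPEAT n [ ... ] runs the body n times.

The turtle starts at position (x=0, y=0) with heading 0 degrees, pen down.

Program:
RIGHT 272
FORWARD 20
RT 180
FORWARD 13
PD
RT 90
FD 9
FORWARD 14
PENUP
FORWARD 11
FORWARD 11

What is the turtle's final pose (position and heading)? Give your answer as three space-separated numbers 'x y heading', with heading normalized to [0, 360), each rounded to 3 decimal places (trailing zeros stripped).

Executing turtle program step by step:
Start: pos=(0,0), heading=0, pen down
RT 272: heading 0 -> 88
FD 20: (0,0) -> (0.698,19.988) [heading=88, draw]
RT 180: heading 88 -> 268
FD 13: (0.698,19.988) -> (0.244,6.996) [heading=268, draw]
PD: pen down
RT 90: heading 268 -> 178
FD 9: (0.244,6.996) -> (-8.75,7.31) [heading=178, draw]
FD 14: (-8.75,7.31) -> (-22.742,7.798) [heading=178, draw]
PU: pen up
FD 11: (-22.742,7.798) -> (-33.735,8.182) [heading=178, move]
FD 11: (-33.735,8.182) -> (-44.728,8.566) [heading=178, move]
Final: pos=(-44.728,8.566), heading=178, 4 segment(s) drawn

Answer: -44.728 8.566 178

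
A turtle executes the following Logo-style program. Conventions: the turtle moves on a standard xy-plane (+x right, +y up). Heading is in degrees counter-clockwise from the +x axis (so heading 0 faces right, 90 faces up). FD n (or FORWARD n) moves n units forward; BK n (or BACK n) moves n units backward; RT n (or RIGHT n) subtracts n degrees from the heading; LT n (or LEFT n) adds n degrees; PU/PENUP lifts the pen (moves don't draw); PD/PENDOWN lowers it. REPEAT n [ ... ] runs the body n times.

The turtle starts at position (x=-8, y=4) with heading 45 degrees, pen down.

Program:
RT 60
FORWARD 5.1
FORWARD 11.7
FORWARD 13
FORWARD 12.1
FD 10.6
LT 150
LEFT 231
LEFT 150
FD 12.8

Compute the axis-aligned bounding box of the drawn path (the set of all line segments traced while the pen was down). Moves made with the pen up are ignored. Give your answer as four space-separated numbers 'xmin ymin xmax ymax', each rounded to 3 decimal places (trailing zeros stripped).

Executing turtle program step by step:
Start: pos=(-8,4), heading=45, pen down
RT 60: heading 45 -> 345
FD 5.1: (-8,4) -> (-3.074,2.68) [heading=345, draw]
FD 11.7: (-3.074,2.68) -> (8.228,-0.348) [heading=345, draw]
FD 13: (8.228,-0.348) -> (20.785,-3.713) [heading=345, draw]
FD 12.1: (20.785,-3.713) -> (32.472,-6.845) [heading=345, draw]
FD 10.6: (32.472,-6.845) -> (42.711,-9.588) [heading=345, draw]
LT 150: heading 345 -> 135
LT 231: heading 135 -> 6
LT 150: heading 6 -> 156
FD 12.8: (42.711,-9.588) -> (31.018,-4.382) [heading=156, draw]
Final: pos=(31.018,-4.382), heading=156, 6 segment(s) drawn

Segment endpoints: x in {-8, -3.074, 8.228, 20.785, 31.018, 32.472, 42.711}, y in {-9.588, -6.845, -4.382, -3.713, -0.348, 2.68, 4}
xmin=-8, ymin=-9.588, xmax=42.711, ymax=4

Answer: -8 -9.588 42.711 4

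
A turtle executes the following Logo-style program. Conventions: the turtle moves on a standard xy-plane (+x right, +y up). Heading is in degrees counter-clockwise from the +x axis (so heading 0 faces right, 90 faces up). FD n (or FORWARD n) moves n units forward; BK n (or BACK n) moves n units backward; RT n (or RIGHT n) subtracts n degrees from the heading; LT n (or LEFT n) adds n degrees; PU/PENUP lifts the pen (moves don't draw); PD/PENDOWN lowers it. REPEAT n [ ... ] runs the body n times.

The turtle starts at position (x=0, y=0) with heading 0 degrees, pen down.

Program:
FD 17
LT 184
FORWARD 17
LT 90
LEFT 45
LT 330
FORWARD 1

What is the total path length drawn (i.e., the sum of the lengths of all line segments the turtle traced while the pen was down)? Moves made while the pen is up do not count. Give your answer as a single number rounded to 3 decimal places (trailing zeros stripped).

Executing turtle program step by step:
Start: pos=(0,0), heading=0, pen down
FD 17: (0,0) -> (17,0) [heading=0, draw]
LT 184: heading 0 -> 184
FD 17: (17,0) -> (0.041,-1.186) [heading=184, draw]
LT 90: heading 184 -> 274
LT 45: heading 274 -> 319
LT 330: heading 319 -> 289
FD 1: (0.041,-1.186) -> (0.367,-2.131) [heading=289, draw]
Final: pos=(0.367,-2.131), heading=289, 3 segment(s) drawn

Segment lengths:
  seg 1: (0,0) -> (17,0), length = 17
  seg 2: (17,0) -> (0.041,-1.186), length = 17
  seg 3: (0.041,-1.186) -> (0.367,-2.131), length = 1
Total = 35

Answer: 35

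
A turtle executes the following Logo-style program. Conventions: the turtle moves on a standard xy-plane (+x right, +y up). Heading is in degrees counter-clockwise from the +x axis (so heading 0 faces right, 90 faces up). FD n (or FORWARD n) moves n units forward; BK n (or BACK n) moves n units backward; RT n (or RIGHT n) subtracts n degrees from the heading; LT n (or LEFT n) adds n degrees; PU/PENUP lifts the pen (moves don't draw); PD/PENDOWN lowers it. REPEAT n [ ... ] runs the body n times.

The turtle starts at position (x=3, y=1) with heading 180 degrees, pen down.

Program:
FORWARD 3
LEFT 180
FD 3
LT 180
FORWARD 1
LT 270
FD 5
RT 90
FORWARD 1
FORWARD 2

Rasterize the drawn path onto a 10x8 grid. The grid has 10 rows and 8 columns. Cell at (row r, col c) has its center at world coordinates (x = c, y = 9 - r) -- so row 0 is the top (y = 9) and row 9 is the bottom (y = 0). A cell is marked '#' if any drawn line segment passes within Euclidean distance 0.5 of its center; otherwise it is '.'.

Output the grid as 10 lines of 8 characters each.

Segment 0: (3,1) -> (0,1)
Segment 1: (0,1) -> (3,1)
Segment 2: (3,1) -> (2,1)
Segment 3: (2,1) -> (2,6)
Segment 4: (2,6) -> (3,6)
Segment 5: (3,6) -> (5,6)

Answer: ........
........
........
..####..
..#.....
..#.....
..#.....
..#.....
####....
........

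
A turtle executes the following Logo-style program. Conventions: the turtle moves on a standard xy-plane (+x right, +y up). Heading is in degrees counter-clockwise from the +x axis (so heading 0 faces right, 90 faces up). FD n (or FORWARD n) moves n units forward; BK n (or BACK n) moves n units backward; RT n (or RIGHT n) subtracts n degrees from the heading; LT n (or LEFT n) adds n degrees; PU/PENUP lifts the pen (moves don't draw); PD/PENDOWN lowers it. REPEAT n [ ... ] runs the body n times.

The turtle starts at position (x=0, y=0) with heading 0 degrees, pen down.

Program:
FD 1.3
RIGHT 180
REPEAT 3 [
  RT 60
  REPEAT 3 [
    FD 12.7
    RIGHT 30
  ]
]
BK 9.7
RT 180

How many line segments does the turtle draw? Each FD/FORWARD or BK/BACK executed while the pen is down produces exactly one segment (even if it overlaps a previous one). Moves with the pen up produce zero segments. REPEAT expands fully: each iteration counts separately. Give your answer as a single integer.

Answer: 11

Derivation:
Executing turtle program step by step:
Start: pos=(0,0), heading=0, pen down
FD 1.3: (0,0) -> (1.3,0) [heading=0, draw]
RT 180: heading 0 -> 180
REPEAT 3 [
  -- iteration 1/3 --
  RT 60: heading 180 -> 120
  REPEAT 3 [
    -- iteration 1/3 --
    FD 12.7: (1.3,0) -> (-5.05,10.999) [heading=120, draw]
    RT 30: heading 120 -> 90
    -- iteration 2/3 --
    FD 12.7: (-5.05,10.999) -> (-5.05,23.699) [heading=90, draw]
    RT 30: heading 90 -> 60
    -- iteration 3/3 --
    FD 12.7: (-5.05,23.699) -> (1.3,34.697) [heading=60, draw]
    RT 30: heading 60 -> 30
  ]
  -- iteration 2/3 --
  RT 60: heading 30 -> 330
  REPEAT 3 [
    -- iteration 1/3 --
    FD 12.7: (1.3,34.697) -> (12.299,28.347) [heading=330, draw]
    RT 30: heading 330 -> 300
    -- iteration 2/3 --
    FD 12.7: (12.299,28.347) -> (18.649,17.349) [heading=300, draw]
    RT 30: heading 300 -> 270
    -- iteration 3/3 --
    FD 12.7: (18.649,17.349) -> (18.649,4.649) [heading=270, draw]
    RT 30: heading 270 -> 240
  ]
  -- iteration 3/3 --
  RT 60: heading 240 -> 180
  REPEAT 3 [
    -- iteration 1/3 --
    FD 12.7: (18.649,4.649) -> (5.949,4.649) [heading=180, draw]
    RT 30: heading 180 -> 150
    -- iteration 2/3 --
    FD 12.7: (5.949,4.649) -> (-5.05,10.999) [heading=150, draw]
    RT 30: heading 150 -> 120
    -- iteration 3/3 --
    FD 12.7: (-5.05,10.999) -> (-11.4,21.997) [heading=120, draw]
    RT 30: heading 120 -> 90
  ]
]
BK 9.7: (-11.4,21.997) -> (-11.4,12.297) [heading=90, draw]
RT 180: heading 90 -> 270
Final: pos=(-11.4,12.297), heading=270, 11 segment(s) drawn
Segments drawn: 11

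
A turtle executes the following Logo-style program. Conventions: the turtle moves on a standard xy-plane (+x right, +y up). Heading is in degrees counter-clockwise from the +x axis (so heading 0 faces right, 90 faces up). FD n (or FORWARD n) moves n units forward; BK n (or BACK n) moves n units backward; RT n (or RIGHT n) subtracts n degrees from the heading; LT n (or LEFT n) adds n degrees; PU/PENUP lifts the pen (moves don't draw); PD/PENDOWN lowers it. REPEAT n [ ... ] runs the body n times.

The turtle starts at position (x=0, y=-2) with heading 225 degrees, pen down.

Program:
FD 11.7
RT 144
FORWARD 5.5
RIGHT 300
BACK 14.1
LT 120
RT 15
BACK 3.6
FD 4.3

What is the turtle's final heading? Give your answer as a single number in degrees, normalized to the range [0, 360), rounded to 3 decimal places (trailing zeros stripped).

Executing turtle program step by step:
Start: pos=(0,-2), heading=225, pen down
FD 11.7: (0,-2) -> (-8.273,-10.273) [heading=225, draw]
RT 144: heading 225 -> 81
FD 5.5: (-8.273,-10.273) -> (-7.413,-4.841) [heading=81, draw]
RT 300: heading 81 -> 141
BK 14.1: (-7.413,-4.841) -> (3.545,-13.714) [heading=141, draw]
LT 120: heading 141 -> 261
RT 15: heading 261 -> 246
BK 3.6: (3.545,-13.714) -> (5.009,-10.426) [heading=246, draw]
FD 4.3: (5.009,-10.426) -> (3.26,-14.354) [heading=246, draw]
Final: pos=(3.26,-14.354), heading=246, 5 segment(s) drawn

Answer: 246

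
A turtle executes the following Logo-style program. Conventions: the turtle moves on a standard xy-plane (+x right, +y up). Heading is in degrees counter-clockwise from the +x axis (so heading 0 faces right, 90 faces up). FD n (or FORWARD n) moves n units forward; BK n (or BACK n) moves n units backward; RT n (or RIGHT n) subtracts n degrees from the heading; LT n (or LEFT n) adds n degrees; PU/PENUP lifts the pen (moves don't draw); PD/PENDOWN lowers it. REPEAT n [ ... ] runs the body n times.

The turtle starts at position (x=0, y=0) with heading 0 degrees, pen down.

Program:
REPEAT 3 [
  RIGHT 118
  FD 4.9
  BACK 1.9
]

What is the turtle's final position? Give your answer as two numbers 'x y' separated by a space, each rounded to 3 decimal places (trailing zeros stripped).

Executing turtle program step by step:
Start: pos=(0,0), heading=0, pen down
REPEAT 3 [
  -- iteration 1/3 --
  RT 118: heading 0 -> 242
  FD 4.9: (0,0) -> (-2.3,-4.326) [heading=242, draw]
  BK 1.9: (-2.3,-4.326) -> (-1.408,-2.649) [heading=242, draw]
  -- iteration 2/3 --
  RT 118: heading 242 -> 124
  FD 4.9: (-1.408,-2.649) -> (-4.148,1.413) [heading=124, draw]
  BK 1.9: (-4.148,1.413) -> (-3.086,-0.162) [heading=124, draw]
  -- iteration 3/3 --
  RT 118: heading 124 -> 6
  FD 4.9: (-3.086,-0.162) -> (1.787,0.35) [heading=6, draw]
  BK 1.9: (1.787,0.35) -> (-0.102,0.152) [heading=6, draw]
]
Final: pos=(-0.102,0.152), heading=6, 6 segment(s) drawn

Answer: -0.102 0.152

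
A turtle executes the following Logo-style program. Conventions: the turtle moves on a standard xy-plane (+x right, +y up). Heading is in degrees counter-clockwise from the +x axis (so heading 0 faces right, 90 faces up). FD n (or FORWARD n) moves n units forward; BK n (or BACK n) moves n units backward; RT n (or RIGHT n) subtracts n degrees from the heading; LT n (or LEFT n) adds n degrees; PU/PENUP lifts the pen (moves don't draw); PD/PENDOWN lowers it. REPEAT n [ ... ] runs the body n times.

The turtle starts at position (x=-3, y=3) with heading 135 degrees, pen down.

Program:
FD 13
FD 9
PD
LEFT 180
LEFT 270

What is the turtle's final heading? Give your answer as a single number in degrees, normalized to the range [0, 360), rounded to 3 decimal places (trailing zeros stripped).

Executing turtle program step by step:
Start: pos=(-3,3), heading=135, pen down
FD 13: (-3,3) -> (-12.192,12.192) [heading=135, draw]
FD 9: (-12.192,12.192) -> (-18.556,18.556) [heading=135, draw]
PD: pen down
LT 180: heading 135 -> 315
LT 270: heading 315 -> 225
Final: pos=(-18.556,18.556), heading=225, 2 segment(s) drawn

Answer: 225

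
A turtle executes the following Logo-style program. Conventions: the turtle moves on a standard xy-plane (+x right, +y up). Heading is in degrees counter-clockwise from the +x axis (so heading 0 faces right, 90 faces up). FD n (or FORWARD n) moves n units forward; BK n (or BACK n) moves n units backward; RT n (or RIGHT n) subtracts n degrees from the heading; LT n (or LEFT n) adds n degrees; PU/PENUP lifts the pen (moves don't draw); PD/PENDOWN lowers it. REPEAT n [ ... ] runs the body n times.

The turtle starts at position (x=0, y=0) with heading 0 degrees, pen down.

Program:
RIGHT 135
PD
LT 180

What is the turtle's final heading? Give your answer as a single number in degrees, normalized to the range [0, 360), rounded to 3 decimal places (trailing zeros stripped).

Answer: 45

Derivation:
Executing turtle program step by step:
Start: pos=(0,0), heading=0, pen down
RT 135: heading 0 -> 225
PD: pen down
LT 180: heading 225 -> 45
Final: pos=(0,0), heading=45, 0 segment(s) drawn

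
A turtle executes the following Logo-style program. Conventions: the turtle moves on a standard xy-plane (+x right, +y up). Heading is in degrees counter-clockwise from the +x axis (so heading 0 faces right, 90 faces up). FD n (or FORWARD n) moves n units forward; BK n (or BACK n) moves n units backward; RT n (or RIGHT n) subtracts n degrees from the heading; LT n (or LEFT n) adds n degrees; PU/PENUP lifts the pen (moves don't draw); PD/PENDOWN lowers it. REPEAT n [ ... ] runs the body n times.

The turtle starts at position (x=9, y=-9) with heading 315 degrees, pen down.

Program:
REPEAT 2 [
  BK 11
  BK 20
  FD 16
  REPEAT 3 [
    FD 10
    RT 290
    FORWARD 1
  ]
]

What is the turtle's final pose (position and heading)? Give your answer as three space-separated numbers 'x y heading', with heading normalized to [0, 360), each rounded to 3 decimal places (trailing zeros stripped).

Executing turtle program step by step:
Start: pos=(9,-9), heading=315, pen down
REPEAT 2 [
  -- iteration 1/2 --
  BK 11: (9,-9) -> (1.222,-1.222) [heading=315, draw]
  BK 20: (1.222,-1.222) -> (-12.92,12.92) [heading=315, draw]
  FD 16: (-12.92,12.92) -> (-1.607,1.607) [heading=315, draw]
  REPEAT 3 [
    -- iteration 1/3 --
    FD 10: (-1.607,1.607) -> (5.464,-5.464) [heading=315, draw]
    RT 290: heading 315 -> 25
    FD 1: (5.464,-5.464) -> (6.371,-5.042) [heading=25, draw]
    -- iteration 2/3 --
    FD 10: (6.371,-5.042) -> (15.434,-0.816) [heading=25, draw]
    RT 290: heading 25 -> 95
    FD 1: (15.434,-0.816) -> (15.347,0.181) [heading=95, draw]
    -- iteration 3/3 --
    FD 10: (15.347,0.181) -> (14.475,10.142) [heading=95, draw]
    RT 290: heading 95 -> 165
    FD 1: (14.475,10.142) -> (13.509,10.401) [heading=165, draw]
  ]
  -- iteration 2/2 --
  BK 11: (13.509,10.401) -> (24.134,7.554) [heading=165, draw]
  BK 20: (24.134,7.554) -> (43.453,2.378) [heading=165, draw]
  FD 16: (43.453,2.378) -> (27.998,6.519) [heading=165, draw]
  REPEAT 3 [
    -- iteration 1/3 --
    FD 10: (27.998,6.519) -> (18.339,9.107) [heading=165, draw]
    RT 290: heading 165 -> 235
    FD 1: (18.339,9.107) -> (17.765,8.288) [heading=235, draw]
    -- iteration 2/3 --
    FD 10: (17.765,8.288) -> (12.03,0.097) [heading=235, draw]
    RT 290: heading 235 -> 305
    FD 1: (12.03,0.097) -> (12.603,-0.723) [heading=305, draw]
    -- iteration 3/3 --
    FD 10: (12.603,-0.723) -> (18.339,-8.914) [heading=305, draw]
    RT 290: heading 305 -> 15
    FD 1: (18.339,-8.914) -> (19.305,-8.655) [heading=15, draw]
  ]
]
Final: pos=(19.305,-8.655), heading=15, 18 segment(s) drawn

Answer: 19.305 -8.655 15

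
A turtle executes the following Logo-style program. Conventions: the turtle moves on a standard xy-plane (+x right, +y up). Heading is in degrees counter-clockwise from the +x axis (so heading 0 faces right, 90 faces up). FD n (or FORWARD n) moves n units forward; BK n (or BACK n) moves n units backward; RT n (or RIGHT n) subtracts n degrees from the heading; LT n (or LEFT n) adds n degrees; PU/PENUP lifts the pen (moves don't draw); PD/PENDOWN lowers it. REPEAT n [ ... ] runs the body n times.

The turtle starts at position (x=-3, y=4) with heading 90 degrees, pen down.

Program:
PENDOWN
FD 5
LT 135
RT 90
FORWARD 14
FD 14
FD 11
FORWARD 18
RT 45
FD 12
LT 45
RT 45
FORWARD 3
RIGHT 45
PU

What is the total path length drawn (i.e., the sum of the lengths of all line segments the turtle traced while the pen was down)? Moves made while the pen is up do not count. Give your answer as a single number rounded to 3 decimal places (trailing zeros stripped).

Answer: 77

Derivation:
Executing turtle program step by step:
Start: pos=(-3,4), heading=90, pen down
PD: pen down
FD 5: (-3,4) -> (-3,9) [heading=90, draw]
LT 135: heading 90 -> 225
RT 90: heading 225 -> 135
FD 14: (-3,9) -> (-12.899,18.899) [heading=135, draw]
FD 14: (-12.899,18.899) -> (-22.799,28.799) [heading=135, draw]
FD 11: (-22.799,28.799) -> (-30.577,36.577) [heading=135, draw]
FD 18: (-30.577,36.577) -> (-43.305,49.305) [heading=135, draw]
RT 45: heading 135 -> 90
FD 12: (-43.305,49.305) -> (-43.305,61.305) [heading=90, draw]
LT 45: heading 90 -> 135
RT 45: heading 135 -> 90
FD 3: (-43.305,61.305) -> (-43.305,64.305) [heading=90, draw]
RT 45: heading 90 -> 45
PU: pen up
Final: pos=(-43.305,64.305), heading=45, 7 segment(s) drawn

Segment lengths:
  seg 1: (-3,4) -> (-3,9), length = 5
  seg 2: (-3,9) -> (-12.899,18.899), length = 14
  seg 3: (-12.899,18.899) -> (-22.799,28.799), length = 14
  seg 4: (-22.799,28.799) -> (-30.577,36.577), length = 11
  seg 5: (-30.577,36.577) -> (-43.305,49.305), length = 18
  seg 6: (-43.305,49.305) -> (-43.305,61.305), length = 12
  seg 7: (-43.305,61.305) -> (-43.305,64.305), length = 3
Total = 77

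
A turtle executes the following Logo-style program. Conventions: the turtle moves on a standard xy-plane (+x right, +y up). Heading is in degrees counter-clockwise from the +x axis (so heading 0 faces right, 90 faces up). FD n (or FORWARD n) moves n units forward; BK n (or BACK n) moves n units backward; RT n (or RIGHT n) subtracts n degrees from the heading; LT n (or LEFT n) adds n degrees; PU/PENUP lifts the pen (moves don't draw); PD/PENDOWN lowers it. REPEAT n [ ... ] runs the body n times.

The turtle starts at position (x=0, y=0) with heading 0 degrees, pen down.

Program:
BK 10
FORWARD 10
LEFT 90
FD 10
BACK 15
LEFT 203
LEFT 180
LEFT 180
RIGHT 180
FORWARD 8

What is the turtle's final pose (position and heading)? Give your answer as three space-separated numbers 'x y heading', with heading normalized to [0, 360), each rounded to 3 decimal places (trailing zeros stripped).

Answer: -3.126 2.364 113

Derivation:
Executing turtle program step by step:
Start: pos=(0,0), heading=0, pen down
BK 10: (0,0) -> (-10,0) [heading=0, draw]
FD 10: (-10,0) -> (0,0) [heading=0, draw]
LT 90: heading 0 -> 90
FD 10: (0,0) -> (0,10) [heading=90, draw]
BK 15: (0,10) -> (0,-5) [heading=90, draw]
LT 203: heading 90 -> 293
LT 180: heading 293 -> 113
LT 180: heading 113 -> 293
RT 180: heading 293 -> 113
FD 8: (0,-5) -> (-3.126,2.364) [heading=113, draw]
Final: pos=(-3.126,2.364), heading=113, 5 segment(s) drawn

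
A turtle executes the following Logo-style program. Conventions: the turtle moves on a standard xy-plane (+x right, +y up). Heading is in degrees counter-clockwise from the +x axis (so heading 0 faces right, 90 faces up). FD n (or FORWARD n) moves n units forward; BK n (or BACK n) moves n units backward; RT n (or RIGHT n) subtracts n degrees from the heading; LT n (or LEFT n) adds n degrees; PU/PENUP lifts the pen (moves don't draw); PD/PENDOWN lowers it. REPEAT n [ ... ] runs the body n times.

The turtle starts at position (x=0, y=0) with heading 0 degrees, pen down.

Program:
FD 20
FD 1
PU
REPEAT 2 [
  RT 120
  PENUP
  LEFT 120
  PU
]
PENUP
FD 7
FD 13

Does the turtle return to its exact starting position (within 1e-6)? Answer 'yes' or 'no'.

Executing turtle program step by step:
Start: pos=(0,0), heading=0, pen down
FD 20: (0,0) -> (20,0) [heading=0, draw]
FD 1: (20,0) -> (21,0) [heading=0, draw]
PU: pen up
REPEAT 2 [
  -- iteration 1/2 --
  RT 120: heading 0 -> 240
  PU: pen up
  LT 120: heading 240 -> 0
  PU: pen up
  -- iteration 2/2 --
  RT 120: heading 0 -> 240
  PU: pen up
  LT 120: heading 240 -> 0
  PU: pen up
]
PU: pen up
FD 7: (21,0) -> (28,0) [heading=0, move]
FD 13: (28,0) -> (41,0) [heading=0, move]
Final: pos=(41,0), heading=0, 2 segment(s) drawn

Start position: (0, 0)
Final position: (41, 0)
Distance = 41; >= 1e-6 -> NOT closed

Answer: no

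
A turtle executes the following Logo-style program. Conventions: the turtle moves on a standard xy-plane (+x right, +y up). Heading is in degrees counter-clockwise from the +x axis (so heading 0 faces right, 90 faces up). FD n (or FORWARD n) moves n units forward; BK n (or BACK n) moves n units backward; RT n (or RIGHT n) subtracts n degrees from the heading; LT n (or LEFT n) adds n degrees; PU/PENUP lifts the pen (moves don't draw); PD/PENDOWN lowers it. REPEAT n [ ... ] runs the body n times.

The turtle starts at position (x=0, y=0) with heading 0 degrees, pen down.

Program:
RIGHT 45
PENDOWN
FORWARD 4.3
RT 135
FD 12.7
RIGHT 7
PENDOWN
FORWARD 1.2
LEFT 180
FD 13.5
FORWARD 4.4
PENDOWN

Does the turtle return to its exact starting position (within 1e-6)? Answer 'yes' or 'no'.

Answer: no

Derivation:
Executing turtle program step by step:
Start: pos=(0,0), heading=0, pen down
RT 45: heading 0 -> 315
PD: pen down
FD 4.3: (0,0) -> (3.041,-3.041) [heading=315, draw]
RT 135: heading 315 -> 180
FD 12.7: (3.041,-3.041) -> (-9.659,-3.041) [heading=180, draw]
RT 7: heading 180 -> 173
PD: pen down
FD 1.2: (-9.659,-3.041) -> (-10.85,-2.894) [heading=173, draw]
LT 180: heading 173 -> 353
FD 13.5: (-10.85,-2.894) -> (2.549,-4.54) [heading=353, draw]
FD 4.4: (2.549,-4.54) -> (6.916,-5.076) [heading=353, draw]
PD: pen down
Final: pos=(6.916,-5.076), heading=353, 5 segment(s) drawn

Start position: (0, 0)
Final position: (6.916, -5.076)
Distance = 8.579; >= 1e-6 -> NOT closed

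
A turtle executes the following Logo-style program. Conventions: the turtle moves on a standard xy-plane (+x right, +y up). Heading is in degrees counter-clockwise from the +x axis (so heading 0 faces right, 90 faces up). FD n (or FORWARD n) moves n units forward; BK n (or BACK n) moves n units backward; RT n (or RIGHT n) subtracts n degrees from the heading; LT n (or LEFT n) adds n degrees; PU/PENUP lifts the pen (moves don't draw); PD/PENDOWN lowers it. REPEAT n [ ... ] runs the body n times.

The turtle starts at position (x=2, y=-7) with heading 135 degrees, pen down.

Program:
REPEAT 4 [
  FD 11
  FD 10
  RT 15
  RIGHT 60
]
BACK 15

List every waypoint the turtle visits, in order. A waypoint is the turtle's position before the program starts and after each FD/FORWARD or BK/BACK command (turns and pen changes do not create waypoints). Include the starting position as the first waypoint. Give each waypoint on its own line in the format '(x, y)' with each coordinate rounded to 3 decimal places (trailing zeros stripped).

Answer: (2, -7)
(-5.778, 0.778)
(-12.849, 7.849)
(-7.349, 17.376)
(-2.349, 26.036)
(8.276, 23.189)
(17.935, 20.601)
(17.935, 9.601)
(17.935, -0.399)
(32.424, 3.483)

Derivation:
Executing turtle program step by step:
Start: pos=(2,-7), heading=135, pen down
REPEAT 4 [
  -- iteration 1/4 --
  FD 11: (2,-7) -> (-5.778,0.778) [heading=135, draw]
  FD 10: (-5.778,0.778) -> (-12.849,7.849) [heading=135, draw]
  RT 15: heading 135 -> 120
  RT 60: heading 120 -> 60
  -- iteration 2/4 --
  FD 11: (-12.849,7.849) -> (-7.349,17.376) [heading=60, draw]
  FD 10: (-7.349,17.376) -> (-2.349,26.036) [heading=60, draw]
  RT 15: heading 60 -> 45
  RT 60: heading 45 -> 345
  -- iteration 3/4 --
  FD 11: (-2.349,26.036) -> (8.276,23.189) [heading=345, draw]
  FD 10: (8.276,23.189) -> (17.935,20.601) [heading=345, draw]
  RT 15: heading 345 -> 330
  RT 60: heading 330 -> 270
  -- iteration 4/4 --
  FD 11: (17.935,20.601) -> (17.935,9.601) [heading=270, draw]
  FD 10: (17.935,9.601) -> (17.935,-0.399) [heading=270, draw]
  RT 15: heading 270 -> 255
  RT 60: heading 255 -> 195
]
BK 15: (17.935,-0.399) -> (32.424,3.483) [heading=195, draw]
Final: pos=(32.424,3.483), heading=195, 9 segment(s) drawn
Waypoints (10 total):
(2, -7)
(-5.778, 0.778)
(-12.849, 7.849)
(-7.349, 17.376)
(-2.349, 26.036)
(8.276, 23.189)
(17.935, 20.601)
(17.935, 9.601)
(17.935, -0.399)
(32.424, 3.483)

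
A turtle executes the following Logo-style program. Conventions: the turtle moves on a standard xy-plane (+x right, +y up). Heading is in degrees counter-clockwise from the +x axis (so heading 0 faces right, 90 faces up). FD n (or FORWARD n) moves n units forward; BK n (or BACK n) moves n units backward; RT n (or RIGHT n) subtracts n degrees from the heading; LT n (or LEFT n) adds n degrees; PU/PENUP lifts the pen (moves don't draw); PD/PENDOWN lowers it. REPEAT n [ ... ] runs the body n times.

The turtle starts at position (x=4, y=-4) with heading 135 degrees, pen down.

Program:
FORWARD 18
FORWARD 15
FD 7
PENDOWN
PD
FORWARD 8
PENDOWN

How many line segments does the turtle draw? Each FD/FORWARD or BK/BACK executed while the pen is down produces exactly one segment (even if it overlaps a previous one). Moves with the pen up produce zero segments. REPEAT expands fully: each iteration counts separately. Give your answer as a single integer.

Answer: 4

Derivation:
Executing turtle program step by step:
Start: pos=(4,-4), heading=135, pen down
FD 18: (4,-4) -> (-8.728,8.728) [heading=135, draw]
FD 15: (-8.728,8.728) -> (-19.335,19.335) [heading=135, draw]
FD 7: (-19.335,19.335) -> (-24.284,24.284) [heading=135, draw]
PD: pen down
PD: pen down
FD 8: (-24.284,24.284) -> (-29.941,29.941) [heading=135, draw]
PD: pen down
Final: pos=(-29.941,29.941), heading=135, 4 segment(s) drawn
Segments drawn: 4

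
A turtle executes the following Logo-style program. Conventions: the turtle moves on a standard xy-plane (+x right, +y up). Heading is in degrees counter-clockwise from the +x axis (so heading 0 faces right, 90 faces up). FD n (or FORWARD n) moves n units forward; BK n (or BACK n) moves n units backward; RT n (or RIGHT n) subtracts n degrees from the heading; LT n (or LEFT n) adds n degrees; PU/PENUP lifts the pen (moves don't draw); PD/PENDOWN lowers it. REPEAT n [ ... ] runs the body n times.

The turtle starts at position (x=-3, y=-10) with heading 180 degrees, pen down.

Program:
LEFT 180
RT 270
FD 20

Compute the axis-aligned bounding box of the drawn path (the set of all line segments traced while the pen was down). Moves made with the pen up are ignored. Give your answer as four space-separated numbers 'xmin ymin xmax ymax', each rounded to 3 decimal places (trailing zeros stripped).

Answer: -3 -10 -3 10

Derivation:
Executing turtle program step by step:
Start: pos=(-3,-10), heading=180, pen down
LT 180: heading 180 -> 0
RT 270: heading 0 -> 90
FD 20: (-3,-10) -> (-3,10) [heading=90, draw]
Final: pos=(-3,10), heading=90, 1 segment(s) drawn

Segment endpoints: x in {-3, -3}, y in {-10, 10}
xmin=-3, ymin=-10, xmax=-3, ymax=10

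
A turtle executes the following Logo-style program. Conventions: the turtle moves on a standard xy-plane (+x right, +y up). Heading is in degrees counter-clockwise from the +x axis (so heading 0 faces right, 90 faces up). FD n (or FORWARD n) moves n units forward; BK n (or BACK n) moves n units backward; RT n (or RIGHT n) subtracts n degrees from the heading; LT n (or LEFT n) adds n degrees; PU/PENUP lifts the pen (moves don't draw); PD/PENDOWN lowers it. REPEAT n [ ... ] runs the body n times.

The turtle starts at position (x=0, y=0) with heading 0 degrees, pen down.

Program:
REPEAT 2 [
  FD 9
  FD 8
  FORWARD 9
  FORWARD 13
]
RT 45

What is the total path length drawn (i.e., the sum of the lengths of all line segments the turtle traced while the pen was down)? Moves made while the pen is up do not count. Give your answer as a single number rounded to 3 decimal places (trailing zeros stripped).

Answer: 78

Derivation:
Executing turtle program step by step:
Start: pos=(0,0), heading=0, pen down
REPEAT 2 [
  -- iteration 1/2 --
  FD 9: (0,0) -> (9,0) [heading=0, draw]
  FD 8: (9,0) -> (17,0) [heading=0, draw]
  FD 9: (17,0) -> (26,0) [heading=0, draw]
  FD 13: (26,0) -> (39,0) [heading=0, draw]
  -- iteration 2/2 --
  FD 9: (39,0) -> (48,0) [heading=0, draw]
  FD 8: (48,0) -> (56,0) [heading=0, draw]
  FD 9: (56,0) -> (65,0) [heading=0, draw]
  FD 13: (65,0) -> (78,0) [heading=0, draw]
]
RT 45: heading 0 -> 315
Final: pos=(78,0), heading=315, 8 segment(s) drawn

Segment lengths:
  seg 1: (0,0) -> (9,0), length = 9
  seg 2: (9,0) -> (17,0), length = 8
  seg 3: (17,0) -> (26,0), length = 9
  seg 4: (26,0) -> (39,0), length = 13
  seg 5: (39,0) -> (48,0), length = 9
  seg 6: (48,0) -> (56,0), length = 8
  seg 7: (56,0) -> (65,0), length = 9
  seg 8: (65,0) -> (78,0), length = 13
Total = 78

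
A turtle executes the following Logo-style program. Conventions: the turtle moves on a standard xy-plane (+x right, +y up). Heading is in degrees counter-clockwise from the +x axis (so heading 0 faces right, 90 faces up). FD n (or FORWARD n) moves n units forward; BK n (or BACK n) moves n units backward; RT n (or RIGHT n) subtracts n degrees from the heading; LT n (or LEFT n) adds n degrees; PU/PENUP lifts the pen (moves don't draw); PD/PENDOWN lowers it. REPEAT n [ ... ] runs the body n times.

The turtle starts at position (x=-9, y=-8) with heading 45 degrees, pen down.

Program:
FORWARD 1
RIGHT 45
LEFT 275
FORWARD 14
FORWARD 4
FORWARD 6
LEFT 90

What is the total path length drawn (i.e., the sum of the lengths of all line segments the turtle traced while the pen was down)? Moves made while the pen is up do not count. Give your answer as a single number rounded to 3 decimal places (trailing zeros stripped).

Answer: 25

Derivation:
Executing turtle program step by step:
Start: pos=(-9,-8), heading=45, pen down
FD 1: (-9,-8) -> (-8.293,-7.293) [heading=45, draw]
RT 45: heading 45 -> 0
LT 275: heading 0 -> 275
FD 14: (-8.293,-7.293) -> (-7.073,-21.24) [heading=275, draw]
FD 4: (-7.073,-21.24) -> (-6.724,-25.224) [heading=275, draw]
FD 6: (-6.724,-25.224) -> (-6.201,-31.202) [heading=275, draw]
LT 90: heading 275 -> 5
Final: pos=(-6.201,-31.202), heading=5, 4 segment(s) drawn

Segment lengths:
  seg 1: (-9,-8) -> (-8.293,-7.293), length = 1
  seg 2: (-8.293,-7.293) -> (-7.073,-21.24), length = 14
  seg 3: (-7.073,-21.24) -> (-6.724,-25.224), length = 4
  seg 4: (-6.724,-25.224) -> (-6.201,-31.202), length = 6
Total = 25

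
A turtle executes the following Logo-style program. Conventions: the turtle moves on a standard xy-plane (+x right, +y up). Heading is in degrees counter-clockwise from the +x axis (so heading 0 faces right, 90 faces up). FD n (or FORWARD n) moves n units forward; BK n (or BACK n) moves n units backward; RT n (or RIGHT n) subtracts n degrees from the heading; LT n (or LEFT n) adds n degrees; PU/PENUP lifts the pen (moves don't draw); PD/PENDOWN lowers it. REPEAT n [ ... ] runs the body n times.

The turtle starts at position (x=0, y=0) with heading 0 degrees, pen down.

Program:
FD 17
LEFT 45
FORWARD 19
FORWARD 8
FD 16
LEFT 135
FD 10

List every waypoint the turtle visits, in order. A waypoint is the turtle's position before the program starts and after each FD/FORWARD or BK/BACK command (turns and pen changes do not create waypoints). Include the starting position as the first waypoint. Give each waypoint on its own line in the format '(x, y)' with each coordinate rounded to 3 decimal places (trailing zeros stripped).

Answer: (0, 0)
(17, 0)
(30.435, 13.435)
(36.092, 19.092)
(47.406, 30.406)
(37.406, 30.406)

Derivation:
Executing turtle program step by step:
Start: pos=(0,0), heading=0, pen down
FD 17: (0,0) -> (17,0) [heading=0, draw]
LT 45: heading 0 -> 45
FD 19: (17,0) -> (30.435,13.435) [heading=45, draw]
FD 8: (30.435,13.435) -> (36.092,19.092) [heading=45, draw]
FD 16: (36.092,19.092) -> (47.406,30.406) [heading=45, draw]
LT 135: heading 45 -> 180
FD 10: (47.406,30.406) -> (37.406,30.406) [heading=180, draw]
Final: pos=(37.406,30.406), heading=180, 5 segment(s) drawn
Waypoints (6 total):
(0, 0)
(17, 0)
(30.435, 13.435)
(36.092, 19.092)
(47.406, 30.406)
(37.406, 30.406)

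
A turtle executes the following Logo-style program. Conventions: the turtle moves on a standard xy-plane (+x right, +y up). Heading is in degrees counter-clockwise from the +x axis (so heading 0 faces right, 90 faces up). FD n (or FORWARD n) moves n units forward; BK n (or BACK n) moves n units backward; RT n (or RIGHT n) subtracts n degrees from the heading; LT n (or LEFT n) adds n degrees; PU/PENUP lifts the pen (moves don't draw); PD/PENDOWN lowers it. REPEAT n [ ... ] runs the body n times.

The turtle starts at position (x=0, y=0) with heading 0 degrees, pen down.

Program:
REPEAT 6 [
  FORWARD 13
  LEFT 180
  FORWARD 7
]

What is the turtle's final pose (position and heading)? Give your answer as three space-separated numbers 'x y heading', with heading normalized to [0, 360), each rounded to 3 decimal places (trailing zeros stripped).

Answer: 0 0 0

Derivation:
Executing turtle program step by step:
Start: pos=(0,0), heading=0, pen down
REPEAT 6 [
  -- iteration 1/6 --
  FD 13: (0,0) -> (13,0) [heading=0, draw]
  LT 180: heading 0 -> 180
  FD 7: (13,0) -> (6,0) [heading=180, draw]
  -- iteration 2/6 --
  FD 13: (6,0) -> (-7,0) [heading=180, draw]
  LT 180: heading 180 -> 0
  FD 7: (-7,0) -> (0,0) [heading=0, draw]
  -- iteration 3/6 --
  FD 13: (0,0) -> (13,0) [heading=0, draw]
  LT 180: heading 0 -> 180
  FD 7: (13,0) -> (6,0) [heading=180, draw]
  -- iteration 4/6 --
  FD 13: (6,0) -> (-7,0) [heading=180, draw]
  LT 180: heading 180 -> 0
  FD 7: (-7,0) -> (0,0) [heading=0, draw]
  -- iteration 5/6 --
  FD 13: (0,0) -> (13,0) [heading=0, draw]
  LT 180: heading 0 -> 180
  FD 7: (13,0) -> (6,0) [heading=180, draw]
  -- iteration 6/6 --
  FD 13: (6,0) -> (-7,0) [heading=180, draw]
  LT 180: heading 180 -> 0
  FD 7: (-7,0) -> (0,0) [heading=0, draw]
]
Final: pos=(0,0), heading=0, 12 segment(s) drawn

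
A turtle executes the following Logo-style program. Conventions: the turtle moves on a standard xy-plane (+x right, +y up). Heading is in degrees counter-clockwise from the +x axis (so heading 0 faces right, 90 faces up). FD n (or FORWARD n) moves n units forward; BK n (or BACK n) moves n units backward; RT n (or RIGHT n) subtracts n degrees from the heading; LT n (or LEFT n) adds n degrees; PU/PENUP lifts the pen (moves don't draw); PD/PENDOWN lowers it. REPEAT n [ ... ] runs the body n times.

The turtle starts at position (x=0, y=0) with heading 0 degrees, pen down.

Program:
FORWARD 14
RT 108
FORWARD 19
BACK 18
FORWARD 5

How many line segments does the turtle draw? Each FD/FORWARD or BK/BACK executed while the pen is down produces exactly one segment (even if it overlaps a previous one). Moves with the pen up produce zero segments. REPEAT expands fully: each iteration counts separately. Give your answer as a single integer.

Answer: 4

Derivation:
Executing turtle program step by step:
Start: pos=(0,0), heading=0, pen down
FD 14: (0,0) -> (14,0) [heading=0, draw]
RT 108: heading 0 -> 252
FD 19: (14,0) -> (8.129,-18.07) [heading=252, draw]
BK 18: (8.129,-18.07) -> (13.691,-0.951) [heading=252, draw]
FD 5: (13.691,-0.951) -> (12.146,-5.706) [heading=252, draw]
Final: pos=(12.146,-5.706), heading=252, 4 segment(s) drawn
Segments drawn: 4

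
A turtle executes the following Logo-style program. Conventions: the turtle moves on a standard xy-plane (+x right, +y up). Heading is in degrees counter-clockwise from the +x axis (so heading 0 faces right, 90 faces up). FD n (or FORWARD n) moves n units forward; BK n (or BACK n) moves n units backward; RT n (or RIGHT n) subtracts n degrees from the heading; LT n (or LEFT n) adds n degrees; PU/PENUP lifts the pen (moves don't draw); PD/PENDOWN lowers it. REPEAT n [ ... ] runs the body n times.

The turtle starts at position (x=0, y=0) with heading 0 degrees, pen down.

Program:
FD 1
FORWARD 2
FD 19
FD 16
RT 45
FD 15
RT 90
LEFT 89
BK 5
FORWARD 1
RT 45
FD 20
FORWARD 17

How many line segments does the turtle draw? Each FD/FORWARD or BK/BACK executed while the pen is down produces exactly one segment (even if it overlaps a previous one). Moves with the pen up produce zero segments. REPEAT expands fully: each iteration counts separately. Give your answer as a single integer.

Executing turtle program step by step:
Start: pos=(0,0), heading=0, pen down
FD 1: (0,0) -> (1,0) [heading=0, draw]
FD 2: (1,0) -> (3,0) [heading=0, draw]
FD 19: (3,0) -> (22,0) [heading=0, draw]
FD 16: (22,0) -> (38,0) [heading=0, draw]
RT 45: heading 0 -> 315
FD 15: (38,0) -> (48.607,-10.607) [heading=315, draw]
RT 90: heading 315 -> 225
LT 89: heading 225 -> 314
BK 5: (48.607,-10.607) -> (45.133,-7.01) [heading=314, draw]
FD 1: (45.133,-7.01) -> (45.828,-7.729) [heading=314, draw]
RT 45: heading 314 -> 269
FD 20: (45.828,-7.729) -> (45.479,-27.726) [heading=269, draw]
FD 17: (45.479,-27.726) -> (45.182,-44.724) [heading=269, draw]
Final: pos=(45.182,-44.724), heading=269, 9 segment(s) drawn
Segments drawn: 9

Answer: 9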